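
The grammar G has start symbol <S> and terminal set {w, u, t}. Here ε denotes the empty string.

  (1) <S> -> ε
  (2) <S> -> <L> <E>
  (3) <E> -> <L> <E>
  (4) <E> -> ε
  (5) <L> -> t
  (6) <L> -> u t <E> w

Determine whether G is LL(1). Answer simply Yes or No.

FIRST(<S>) = {ε, t, u}
FIRST(<E>) = {ε, t, u}
FIRST(<L>) = {t, u}
FOLLOW(<S>) = {$}
FOLLOW(<E>) = {$, w}
FOLLOW(<L>) = {$, t, u, w}
Each cell of M receives at most one production.

Yes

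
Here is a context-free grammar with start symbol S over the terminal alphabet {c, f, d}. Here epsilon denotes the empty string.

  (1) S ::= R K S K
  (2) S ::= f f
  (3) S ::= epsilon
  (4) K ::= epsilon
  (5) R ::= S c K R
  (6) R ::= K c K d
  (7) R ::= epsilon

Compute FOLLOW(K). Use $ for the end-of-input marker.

FIRST(K): from K::=epsilon we get {epsilon}. So FIRST(K) = {epsilon}.
FIRST(S): from S::=R K S K we get {epsilon, c, f}; from S::=f f we get {f}; from S::=epsilon we get {epsilon}. So FIRST(S) = {epsilon, c, f}.
FIRST(R): from R::=S c K R we get {c, f}; from R::=K c K d we get {c}; from R::=epsilon we get {epsilon}. So FIRST(R) = {epsilon, c, f}.
FOLLOW(S) includes $ since S is the start symbol.
FOLLOW(S): in S::=R K S K, S is followed by K with FIRST {epsilon}; in S::=R K S K, the suffix after S is nullable (adds nothing new); in R::=S c K R, S is followed by c K R with FIRST {c}. Thus FOLLOW(S) = {$, c}.
FOLLOW(R): in S::=R K S K, R is followed by K S K with FIRST {epsilon, c, f}; in S::=R K S K, the suffix after R is nullable, so FOLLOW(R) ⊇ FOLLOW(S) = {$, c}; in R::=S c K R, the suffix after R is empty (adds nothing new). Thus FOLLOW(R) = {$, c, f}.
FOLLOW(K): in S::=R K S K (occurrence 1), K is followed by S K with FIRST {epsilon, c, f}; in S::=R K S K (occurrence 1), the suffix after K is nullable, so FOLLOW(K) ⊇ FOLLOW(S) = {$, c}; in S::=R K S K (occurrence 2), the suffix after K is empty, so FOLLOW(K) ⊇ FOLLOW(S) = {$, c}; in R::=S c K R, K is followed by R with FIRST {epsilon, c, f}; in R::=S c K R, the suffix after K is nullable, so FOLLOW(K) ⊇ FOLLOW(R) = {$, c, f}; in R::=K c K d (occurrence 1), K is followed by c K d with FIRST {c}; in R::=K c K d (occurrence 2), K is followed by d with FIRST {d}. Thus FOLLOW(K) = {$, c, d, f}.

{$, c, d, f}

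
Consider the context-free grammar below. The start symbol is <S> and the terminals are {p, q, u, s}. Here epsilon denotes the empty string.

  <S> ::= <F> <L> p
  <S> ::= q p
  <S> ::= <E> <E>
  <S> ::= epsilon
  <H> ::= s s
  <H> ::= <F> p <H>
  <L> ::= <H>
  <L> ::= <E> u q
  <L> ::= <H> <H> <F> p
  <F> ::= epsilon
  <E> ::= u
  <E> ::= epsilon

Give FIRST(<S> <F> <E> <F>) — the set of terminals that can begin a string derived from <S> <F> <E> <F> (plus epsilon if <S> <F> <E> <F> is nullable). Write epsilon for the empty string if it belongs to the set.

FIRST(<F>): from <F>::=epsilon we get {epsilon}. So FIRST(<F>) = {epsilon}.
FIRST(<E>): from <E>::=u we get {u}; from <E>::=epsilon we get {epsilon}. So FIRST(<E>) = {epsilon, u}.
FIRST(<H>): from <H>::=s s we get {s}; from <H>::=<F> p <H> we get {p}. So FIRST(<H>) = {p, s}.
FIRST(<L>): from <L>::=<H> we get {p, s}; from <L>::=<E> u q we get {u}; from <L>::=<H> <H> <F> p we get {p, s}. So FIRST(<L>) = {p, s, u}.
FIRST(<S>): from <S>::=<F> <L> p we get {p, s, u}; from <S>::=q p we get {q}; from <S>::=<E> <E> we get {epsilon, u}; from <S>::=epsilon we get {epsilon}. So FIRST(<S>) = {epsilon, p, q, s, u}.
FIRST(<S> <F> <E> <F>): take FIRST of each symbol in turn, carrying on past any symbol whose FIRST contains epsilon; result {epsilon, p, q, s, u}.

{epsilon, p, q, s, u}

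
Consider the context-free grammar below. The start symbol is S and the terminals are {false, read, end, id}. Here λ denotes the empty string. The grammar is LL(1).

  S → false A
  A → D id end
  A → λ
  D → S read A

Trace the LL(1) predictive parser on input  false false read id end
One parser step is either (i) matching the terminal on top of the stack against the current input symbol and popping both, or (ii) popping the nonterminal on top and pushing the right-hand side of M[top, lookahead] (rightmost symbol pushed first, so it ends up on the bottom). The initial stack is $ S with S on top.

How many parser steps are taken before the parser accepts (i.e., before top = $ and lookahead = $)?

11

      Stack                    Input                      Action
   1  $ S                      false false read id end $  expand S → false A
   2  $ A false                false false read id end $  match false
   3  $ A                      false read id end $        expand A → D id end
   4  $ end id D               false read id end $        expand D → S read A
   5  $ end id A read S        false read id end $        expand S → false A
   6  $ end id A read A false  false read id end $        match false
   7  $ end id A read A        read id end $              expand A → λ
   8  $ end id A read          read id end $              match read
   9  $ end id A               id end $                   expand A → λ
  10  $ end id                 id end $                   match id
  11  $ end                    end $                      match end
Accept reached after 11 steps.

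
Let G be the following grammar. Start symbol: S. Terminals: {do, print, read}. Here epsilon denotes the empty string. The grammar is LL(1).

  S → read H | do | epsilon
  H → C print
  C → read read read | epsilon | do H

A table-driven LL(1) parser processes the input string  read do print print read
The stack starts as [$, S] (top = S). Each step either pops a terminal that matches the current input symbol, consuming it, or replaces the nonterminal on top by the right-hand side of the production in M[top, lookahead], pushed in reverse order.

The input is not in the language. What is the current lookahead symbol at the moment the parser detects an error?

step 1: stack=$ S  input=read do print print read $  — expand S → read H
step 2: stack=$ H read  input=read do print print read $  — match read
step 3: stack=$ H  input=do print print read $  — expand H → C print
step 4: stack=$ print C  input=do print print read $  — expand C → do H
step 5: stack=$ print H do  input=do print print read $  — match do
step 6: stack=$ print H  input=print print read $  — expand H → C print
step 7: stack=$ print print C  input=print print read $  — expand C → epsilon
step 8: stack=$ print print  input=print print read $  — match print
step 9: stack=$ print  input=print read $  — match print
step 10: stack=$  input=read $  — error: stack empty but input remains

read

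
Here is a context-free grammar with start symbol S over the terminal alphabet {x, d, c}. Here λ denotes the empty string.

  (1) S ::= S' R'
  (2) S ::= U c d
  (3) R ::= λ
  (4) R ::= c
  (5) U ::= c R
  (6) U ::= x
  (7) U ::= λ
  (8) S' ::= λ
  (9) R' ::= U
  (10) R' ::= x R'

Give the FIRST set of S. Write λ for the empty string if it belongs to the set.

{λ, c, x}

FIRST(R): from R::=λ we get {λ}; from R::=c we get {c}. So FIRST(R) = {λ, c}.
FIRST(U): from U::=c R we get {c}; from U::=x we get {x}; from U::=λ we get {λ}. So FIRST(U) = {λ, c, x}.
FIRST(S'): from S'::=λ we get {λ}. So FIRST(S') = {λ}.
FIRST(R'): from R'::=U we get {λ, c, x}; from R'::=x R' we get {x}. So FIRST(R') = {λ, c, x}.
FIRST(S): from S::=S' R' we get {λ, c, x}; from S::=U c d we get {c, x}. So FIRST(S) = {λ, c, x}.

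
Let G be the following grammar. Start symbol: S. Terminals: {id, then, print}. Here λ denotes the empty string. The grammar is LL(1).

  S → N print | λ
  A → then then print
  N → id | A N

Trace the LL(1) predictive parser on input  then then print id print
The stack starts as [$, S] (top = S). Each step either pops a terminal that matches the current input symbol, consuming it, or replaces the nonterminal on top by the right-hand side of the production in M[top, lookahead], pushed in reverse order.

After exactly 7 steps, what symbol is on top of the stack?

     Stack                      Input                       Action
  1  $ S                        then then print id print $  expand S → N print
  2  $ print N                  then then print id print $  expand N → A N
  3  $ print N A                then then print id print $  expand A → then then print
  4  $ print N print then then  then then print id print $  match then
  5  $ print N print then       then print id print $       match then
  6  $ print N print            print id print $            match print
  7  $ print N                  id print $                  expand N → id
Stack after step 7: $ print id (top = id).

id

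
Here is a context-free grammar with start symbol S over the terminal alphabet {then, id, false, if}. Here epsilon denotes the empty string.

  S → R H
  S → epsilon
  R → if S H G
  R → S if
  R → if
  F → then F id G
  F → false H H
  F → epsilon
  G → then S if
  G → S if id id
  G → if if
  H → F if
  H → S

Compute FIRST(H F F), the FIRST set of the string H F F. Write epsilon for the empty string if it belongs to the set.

FIRST(F): from F→then F id G we get {then}; from F→false H H we get {false}; from F→epsilon we get {epsilon}. So FIRST(F) = {epsilon, false, then}.
FIRST(S): from S→R H we get {if}; from S→epsilon we get {epsilon}. So FIRST(S) = {epsilon, if}.
FIRST(R): from R→if S H G we get {if}; from R→S if we get {if}; from R→if we get {if}. So FIRST(R) = {if}.
FIRST(G): from G→then S if we get {then}; from G→S if id id we get {if}; from G→if if we get {if}. So FIRST(G) = {if, then}.
FIRST(H): from H→F if we get {false, if, then}; from H→S we get {epsilon, if}. So FIRST(H) = {epsilon, false, if, then}.
FIRST(H F F): take FIRST of each symbol in turn, carrying on past any symbol whose FIRST contains epsilon; result {epsilon, false, if, then}.

{epsilon, false, if, then}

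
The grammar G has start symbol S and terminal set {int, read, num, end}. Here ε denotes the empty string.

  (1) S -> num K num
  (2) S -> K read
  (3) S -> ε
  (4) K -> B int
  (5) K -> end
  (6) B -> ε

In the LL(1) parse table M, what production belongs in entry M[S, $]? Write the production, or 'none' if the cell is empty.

FIRST(B): from B->ε we get {ε}. So FIRST(B) = {ε}.
FIRST(K): from K->B int we get {int}; from K->end we get {end}. So FIRST(K) = {end, int}.
FIRST(S): from S->num K num we get {num}; from S->K read we get {end, int}; from S->ε we get {ε}. So FIRST(S) = {ε, end, int, num}.
FOLLOW(S) includes $ since S is the start symbol.
FOLLOW(S): S appears on no right-hand side. Thus FOLLOW(S) = {$}.
For S -> num K num: FIRST(num K num) = {num}, so it goes in M[S, t] for t ∈ {num}.
For S -> K read: FIRST(K read) = {end, int}, so it goes in M[S, t] for t ∈ {end, int}.
For S -> ε: FIRST(ε) = {ε}, so it goes in M[S, t] for t ∈ {}; since ε ∈ FIRST, also for every t ∈ FOLLOW(S) = {$}.

S -> ε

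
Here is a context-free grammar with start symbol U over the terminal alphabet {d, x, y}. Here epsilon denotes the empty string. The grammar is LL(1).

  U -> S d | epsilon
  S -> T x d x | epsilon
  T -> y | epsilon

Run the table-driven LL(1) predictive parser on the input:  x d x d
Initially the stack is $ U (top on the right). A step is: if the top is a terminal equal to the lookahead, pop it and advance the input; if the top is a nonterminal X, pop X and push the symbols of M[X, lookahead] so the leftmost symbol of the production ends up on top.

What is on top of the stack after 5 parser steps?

x

     Stack        Input      Action
  1  $ U          x d x d $  expand U -> S d
  2  $ d S        x d x d $  expand S -> T x d x
  3  $ d x d x T  x d x d $  expand T -> epsilon
  4  $ d x d x    x d x d $  match x
  5  $ d x d      d x d $    match d
Stack after step 5: $ d x (top = x).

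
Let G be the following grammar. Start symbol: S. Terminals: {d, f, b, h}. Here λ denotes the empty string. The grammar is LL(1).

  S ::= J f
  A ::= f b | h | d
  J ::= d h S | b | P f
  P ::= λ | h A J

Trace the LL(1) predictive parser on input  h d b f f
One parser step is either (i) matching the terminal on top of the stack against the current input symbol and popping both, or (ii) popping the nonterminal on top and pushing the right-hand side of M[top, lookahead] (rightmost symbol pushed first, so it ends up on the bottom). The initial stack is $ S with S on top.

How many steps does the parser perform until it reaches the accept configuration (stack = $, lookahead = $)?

      Stack        Input        Action
   1  $ S          h d b f f $  expand S ::= J f
   2  $ f J        h d b f f $  expand J ::= P f
   3  $ f f P      h d b f f $  expand P ::= h A J
   4  $ f f J A h  h d b f f $  match h
   5  $ f f J A    d b f f $    expand A ::= d
   6  $ f f J d    d b f f $    match d
   7  $ f f J      b f f $      expand J ::= b
   8  $ f f b      b f f $      match b
   9  $ f f        f f $        match f
  10  $ f          f $          match f
Accept reached after 10 steps.

10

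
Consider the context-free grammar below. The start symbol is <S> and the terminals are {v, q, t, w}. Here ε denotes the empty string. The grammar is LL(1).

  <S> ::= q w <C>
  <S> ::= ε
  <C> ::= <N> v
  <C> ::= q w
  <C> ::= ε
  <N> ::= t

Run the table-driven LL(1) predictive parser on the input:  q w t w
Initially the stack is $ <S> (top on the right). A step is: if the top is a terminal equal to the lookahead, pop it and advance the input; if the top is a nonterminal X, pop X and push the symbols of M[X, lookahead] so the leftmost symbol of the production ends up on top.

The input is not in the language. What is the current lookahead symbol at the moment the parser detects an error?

     Stack      Input      Action
  1  $ <S>      q w t w $  expand <S> ::= q w <C>
  2  $ <C> w q  q w t w $  match q
  3  $ <C> w    w t w $    match w
  4  $ <C>      t w $      expand <C> ::= <N> v
  5  $ v <N>    t w $      expand <N> ::= t
  6  $ v t      t w $      match t
  7  $ v        w $        error: top is terminal v but lookahead is w

w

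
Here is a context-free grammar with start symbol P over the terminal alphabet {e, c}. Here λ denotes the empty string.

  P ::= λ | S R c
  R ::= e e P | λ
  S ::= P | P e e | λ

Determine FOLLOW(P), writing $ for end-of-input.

{$, c, e}

FIRST(R): from R::=e e P we get {e}; from R::=λ we get {λ}. So FIRST(R) = {λ, e}.
FIRST(P): from P::=λ we get {λ}; from P::=S R c we get {c, e}. So FIRST(P) = {λ, c, e}.
FIRST(S): from S::=P we get {λ, c, e}; from S::=P e e we get {c, e}; from S::=λ we get {λ}. So FIRST(S) = {λ, c, e}.
FOLLOW(P) includes $ since P is the start symbol.
FOLLOW(R): in P::=S R c, R is followed by c with FIRST {c}. Thus FOLLOW(R) = {c}.
FOLLOW(S): in P::=S R c, S is followed by R c with FIRST {c, e}. Thus FOLLOW(S) = {c, e}.
FOLLOW(P): in R::=e e P, the suffix after P is empty, so FOLLOW(P) ⊇ FOLLOW(R) = {c}; in S::=P, the suffix after P is empty, so FOLLOW(P) ⊇ FOLLOW(S) = {c, e}; in S::=P e e, P is followed by e e with FIRST {e}. Thus FOLLOW(P) = {$, c, e}.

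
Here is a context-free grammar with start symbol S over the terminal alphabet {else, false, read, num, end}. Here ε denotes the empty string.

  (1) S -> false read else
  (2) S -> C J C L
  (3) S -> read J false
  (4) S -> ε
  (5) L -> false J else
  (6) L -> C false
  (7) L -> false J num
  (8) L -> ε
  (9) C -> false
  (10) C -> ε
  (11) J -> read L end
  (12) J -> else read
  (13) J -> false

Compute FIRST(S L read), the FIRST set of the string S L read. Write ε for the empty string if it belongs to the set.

FIRST(C) = {ε, false}
FIRST(J) = {else, false, read}
FIRST(S) = {ε, else, false, read}  (via C J C L)
FIRST(L) = {ε, false}  (via C false)
FIRST(S L read): take FIRST of each symbol in turn, carrying on past any symbol whose FIRST contains ε; result {else, false, read}.

{else, false, read}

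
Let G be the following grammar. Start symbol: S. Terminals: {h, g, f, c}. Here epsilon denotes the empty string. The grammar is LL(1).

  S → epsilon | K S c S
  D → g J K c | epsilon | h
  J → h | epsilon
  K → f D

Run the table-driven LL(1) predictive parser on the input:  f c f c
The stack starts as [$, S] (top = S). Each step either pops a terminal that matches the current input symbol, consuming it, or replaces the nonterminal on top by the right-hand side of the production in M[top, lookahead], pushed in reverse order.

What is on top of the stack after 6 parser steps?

S

     Stack        Input      Action
  1  $ S          f c f c $  expand S → K S c S
  2  $ S c S K    f c f c $  expand K → f D
  3  $ S c S D f  f c f c $  match f
  4  $ S c S D    c f c $    expand D → epsilon
  5  $ S c S      c f c $    expand S → epsilon
  6  $ S c        c f c $    match c
Stack after step 6: $ S (top = S).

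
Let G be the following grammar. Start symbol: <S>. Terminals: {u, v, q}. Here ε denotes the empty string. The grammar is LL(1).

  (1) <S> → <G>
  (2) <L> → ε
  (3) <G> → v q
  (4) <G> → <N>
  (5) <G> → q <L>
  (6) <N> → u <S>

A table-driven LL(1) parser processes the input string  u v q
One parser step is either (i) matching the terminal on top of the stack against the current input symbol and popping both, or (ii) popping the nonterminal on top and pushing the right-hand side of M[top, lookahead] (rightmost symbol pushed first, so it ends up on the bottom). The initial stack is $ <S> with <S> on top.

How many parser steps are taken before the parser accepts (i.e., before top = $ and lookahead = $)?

     Stack    Input    Action
  1  $ <S>    u v q $  expand <S> → <G>
  2  $ <G>    u v q $  expand <G> → <N>
  3  $ <N>    u v q $  expand <N> → u <S>
  4  $ <S> u  u v q $  match u
  5  $ <S>    v q $    expand <S> → <G>
  6  $ <G>    v q $    expand <G> → v q
  7  $ q v    v q $    match v
  8  $ q      q $      match q
Accept reached after 8 steps.

8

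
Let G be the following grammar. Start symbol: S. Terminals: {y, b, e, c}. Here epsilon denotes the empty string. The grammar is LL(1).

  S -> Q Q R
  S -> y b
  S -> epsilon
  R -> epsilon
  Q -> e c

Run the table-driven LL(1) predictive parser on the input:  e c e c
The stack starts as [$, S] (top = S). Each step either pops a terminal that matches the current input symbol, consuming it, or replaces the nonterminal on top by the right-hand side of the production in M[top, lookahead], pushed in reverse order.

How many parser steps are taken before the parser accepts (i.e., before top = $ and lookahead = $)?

8

     Stack      Input      Action
  1  $ S        e c e c $  expand S -> Q Q R
  2  $ R Q Q    e c e c $  expand Q -> e c
  3  $ R Q c e  e c e c $  match e
  4  $ R Q c    c e c $    match c
  5  $ R Q      e c $      expand Q -> e c
  6  $ R c e    e c $      match e
  7  $ R c      c $        match c
  8  $ R        $          expand R -> epsilon
Accept reached after 8 steps.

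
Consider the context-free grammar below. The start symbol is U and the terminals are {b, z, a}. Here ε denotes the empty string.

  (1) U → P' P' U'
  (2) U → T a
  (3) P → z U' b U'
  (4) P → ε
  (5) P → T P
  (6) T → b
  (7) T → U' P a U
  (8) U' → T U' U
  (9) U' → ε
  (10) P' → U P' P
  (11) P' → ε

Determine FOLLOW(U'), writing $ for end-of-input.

{$, a, b, z}

FIRST(U) = {ε, a, b, z}  (via P' P' U', T a)
FIRST(P) = {ε, a, b, z}  (via T P)
FIRST(P') = {ε, a, b, z}  (via U P' P)
FIRST(T) = {a, b, z}  (via U' P a U)
FIRST(U') = {ε, a, b, z}  (via T U' U)
FOLLOW(U) includes $ since U is the start symbol.
FOLLOW(U): in T→U' P a U, the suffix after U is empty, so FOLLOW(U) ⊇ FOLLOW(T) = {$, a, b, z}; in U'→T U' U, the suffix after U is empty, so FOLLOW(U) ⊇ FOLLOW(U') = {$, a, b, z}; in P'→U P' P, U is followed by P' P with FIRST {ε, a, b, z}; in P'→U P' P, the suffix after U is nullable, so FOLLOW(U) ⊇ FOLLOW(P') = {$, a, b, z}. Thus FOLLOW(U) = {$, a, b, z}.
FOLLOW(P'): in U→P' P' U' (occurrence 1), P' is followed by P' U' with FIRST {ε, a, b, z}; in U→P' P' U' (occurrence 1), the suffix after P' is nullable, so FOLLOW(P') ⊇ FOLLOW(U) = {$, a, b, z}; in U→P' P' U' (occurrence 2), P' is followed by U' with FIRST {ε, a, b, z}; in U→P' P' U' (occurrence 2), the suffix after P' is nullable, so FOLLOW(P') ⊇ FOLLOW(U) = {$, a, b, z}; in P'→U P' P, P' is followed by P with FIRST {ε, a, b, z}; in P'→U P' P, the suffix after P' is nullable (adds nothing new). Thus FOLLOW(P') = {$, a, b, z}.
FOLLOW(P): in P→T P, the suffix after P is empty (adds nothing new); in T→U' P a U, P is followed by a U with FIRST {a}; in P'→U P' P, the suffix after P is empty, so FOLLOW(P) ⊇ FOLLOW(P') = {$, a, b, z}. Thus FOLLOW(P) = {$, a, b, z}.
FOLLOW(U'): in U→P' P' U', the suffix after U' is empty, so FOLLOW(U') ⊇ FOLLOW(U) = {$, a, b, z}; in P→z U' b U' (occurrence 1), U' is followed by b U' with FIRST {b}; in P→z U' b U' (occurrence 2), the suffix after U' is empty, so FOLLOW(U') ⊇ FOLLOW(P) = {$, a, b, z}; in T→U' P a U, U' is followed by P a U with FIRST {a, b, z}; in U'→T U' U, U' is followed by U with FIRST {ε, a, b, z}; in U'→T U' U, the suffix after U' is nullable (adds nothing new). Thus FOLLOW(U') = {$, a, b, z}.
FOLLOW(T): in U→T a, T is followed by a with FIRST {a}; in P→T P, T is followed by P with FIRST {ε, a, b, z}; in P→T P, the suffix after T is nullable, so FOLLOW(T) ⊇ FOLLOW(P) = {$, a, b, z}; in U'→T U' U, T is followed by U' U with FIRST {ε, a, b, z}; in U'→T U' U, the suffix after T is nullable, so FOLLOW(T) ⊇ FOLLOW(U') = {$, a, b, z}. Thus FOLLOW(T) = {$, a, b, z}.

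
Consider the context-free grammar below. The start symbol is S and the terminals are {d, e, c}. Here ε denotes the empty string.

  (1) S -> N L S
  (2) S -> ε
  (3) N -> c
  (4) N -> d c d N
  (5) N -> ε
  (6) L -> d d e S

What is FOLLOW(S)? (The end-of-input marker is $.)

FIRST(N) = {ε, c, d}
FIRST(L) = {d}
FIRST(S) = {ε, c, d}  (via N L S)
FOLLOW(S) includes $ since S is the start symbol.
FOLLOW(N): in S->N L S, N is followed by L S with FIRST {d}; in N->d c d N, the suffix after N is empty (adds nothing new). Thus FOLLOW(N) = {d}.
FOLLOW(S): in S->N L S, the suffix after S is empty (adds nothing new); in L->d d e S, the suffix after S is empty, so FOLLOW(S) ⊇ FOLLOW(L) = {$, c, d}. Thus FOLLOW(S) = {$, c, d}.
FOLLOW(L): in S->N L S, L is followed by S with FIRST {ε, c, d}; in S->N L S, the suffix after L is nullable, so FOLLOW(L) ⊇ FOLLOW(S) = {$, c, d}. Thus FOLLOW(L) = {$, c, d}.

{$, c, d}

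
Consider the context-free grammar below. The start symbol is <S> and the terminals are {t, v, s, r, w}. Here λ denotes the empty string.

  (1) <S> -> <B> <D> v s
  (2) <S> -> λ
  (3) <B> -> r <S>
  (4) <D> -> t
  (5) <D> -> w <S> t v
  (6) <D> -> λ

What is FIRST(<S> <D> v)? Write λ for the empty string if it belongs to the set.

FIRST(<B>) = {r}
FIRST(<D>) = {λ, t, w}
FIRST(<S>) = {λ, r}  (via <B> <D> v s)
FIRST(<S> <D> v): take FIRST of each symbol in turn, carrying on past any symbol whose FIRST contains λ; result {r, t, v, w}.

{r, t, v, w}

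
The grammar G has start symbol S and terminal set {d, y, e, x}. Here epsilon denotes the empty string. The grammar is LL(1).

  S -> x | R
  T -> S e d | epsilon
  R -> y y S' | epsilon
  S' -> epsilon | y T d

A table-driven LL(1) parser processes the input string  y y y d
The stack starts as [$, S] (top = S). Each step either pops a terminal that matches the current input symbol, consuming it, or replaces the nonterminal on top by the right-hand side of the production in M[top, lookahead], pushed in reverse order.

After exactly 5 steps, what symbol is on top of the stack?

y

     Stack     Input      Action
  1  $ S       y y y d $  expand S -> R
  2  $ R       y y y d $  expand R -> y y S'
  3  $ S' y y  y y y d $  match y
  4  $ S' y    y y d $    match y
  5  $ S'      y d $      expand S' -> y T d
Stack after step 5: $ d T y (top = y).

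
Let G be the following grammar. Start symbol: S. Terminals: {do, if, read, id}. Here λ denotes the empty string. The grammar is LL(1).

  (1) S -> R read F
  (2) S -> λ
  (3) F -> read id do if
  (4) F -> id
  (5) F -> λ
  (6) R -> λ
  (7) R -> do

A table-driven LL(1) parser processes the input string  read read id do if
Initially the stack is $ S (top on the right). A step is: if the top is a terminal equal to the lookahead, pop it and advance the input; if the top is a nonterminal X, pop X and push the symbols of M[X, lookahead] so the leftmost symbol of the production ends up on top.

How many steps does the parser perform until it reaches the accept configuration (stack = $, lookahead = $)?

8

step 1: stack=$ S  input=read read id do if $  — expand S -> R read F
step 2: stack=$ F read R  input=read read id do if $  — expand R -> λ
step 3: stack=$ F read  input=read read id do if $  — match read
step 4: stack=$ F  input=read id do if $  — expand F -> read id do if
step 5: stack=$ if do id read  input=read id do if $  — match read
step 6: stack=$ if do id  input=id do if $  — match id
step 7: stack=$ if do  input=do if $  — match do
step 8: stack=$ if  input=if $  — match if
Accept reached after 8 steps.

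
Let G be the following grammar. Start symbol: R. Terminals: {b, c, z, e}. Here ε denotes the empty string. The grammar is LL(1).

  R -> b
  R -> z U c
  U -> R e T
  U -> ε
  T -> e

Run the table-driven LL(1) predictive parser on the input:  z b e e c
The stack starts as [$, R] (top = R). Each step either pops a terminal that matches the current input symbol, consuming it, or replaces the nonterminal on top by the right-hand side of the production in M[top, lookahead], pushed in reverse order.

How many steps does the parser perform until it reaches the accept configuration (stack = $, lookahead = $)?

9

step 1: stack=$ R  input=z b e e c $  — expand R -> z U c
step 2: stack=$ c U z  input=z b e e c $  — match z
step 3: stack=$ c U  input=b e e c $  — expand U -> R e T
step 4: stack=$ c T e R  input=b e e c $  — expand R -> b
step 5: stack=$ c T e b  input=b e e c $  — match b
step 6: stack=$ c T e  input=e e c $  — match e
step 7: stack=$ c T  input=e c $  — expand T -> e
step 8: stack=$ c e  input=e c $  — match e
step 9: stack=$ c  input=c $  — match c
Accept reached after 9 steps.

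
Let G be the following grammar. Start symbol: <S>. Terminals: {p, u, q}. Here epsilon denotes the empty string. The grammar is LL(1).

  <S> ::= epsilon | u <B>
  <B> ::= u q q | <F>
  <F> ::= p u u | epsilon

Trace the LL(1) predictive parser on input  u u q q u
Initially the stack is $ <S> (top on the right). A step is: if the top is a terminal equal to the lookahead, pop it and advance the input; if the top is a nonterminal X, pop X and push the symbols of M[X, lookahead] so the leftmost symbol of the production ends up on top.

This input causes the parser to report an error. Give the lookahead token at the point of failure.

step 1: stack=$ <S>  input=u u q q u $  — expand <S> ::= u <B>
step 2: stack=$ <B> u  input=u u q q u $  — match u
step 3: stack=$ <B>  input=u q q u $  — expand <B> ::= u q q
step 4: stack=$ q q u  input=u q q u $  — match u
step 5: stack=$ q q  input=q q u $  — match q
step 6: stack=$ q  input=q u $  — match q
step 7: stack=$  input=u $  — error: stack empty but input remains

u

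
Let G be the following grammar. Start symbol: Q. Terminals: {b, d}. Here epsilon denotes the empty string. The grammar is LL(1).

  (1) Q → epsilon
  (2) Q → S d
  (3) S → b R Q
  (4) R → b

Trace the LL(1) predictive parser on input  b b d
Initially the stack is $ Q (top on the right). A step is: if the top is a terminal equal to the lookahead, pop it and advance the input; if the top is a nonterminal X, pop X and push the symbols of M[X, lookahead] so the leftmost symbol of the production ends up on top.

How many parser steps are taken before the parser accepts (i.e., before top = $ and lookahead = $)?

     Stack      Input    Action
  1  $ Q        b b d $  expand Q → S d
  2  $ d S      b b d $  expand S → b R Q
  3  $ d Q R b  b b d $  match b
  4  $ d Q R    b d $    expand R → b
  5  $ d Q b    b d $    match b
  6  $ d Q      d $      expand Q → epsilon
  7  $ d        d $      match d
Accept reached after 7 steps.

7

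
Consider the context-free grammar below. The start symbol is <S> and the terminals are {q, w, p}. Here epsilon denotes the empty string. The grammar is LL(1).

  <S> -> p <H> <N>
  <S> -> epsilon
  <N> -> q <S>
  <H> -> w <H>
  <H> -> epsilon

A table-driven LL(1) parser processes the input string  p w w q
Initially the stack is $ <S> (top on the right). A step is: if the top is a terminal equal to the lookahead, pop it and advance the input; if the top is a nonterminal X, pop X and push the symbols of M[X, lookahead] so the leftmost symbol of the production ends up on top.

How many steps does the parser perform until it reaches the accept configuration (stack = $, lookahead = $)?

step 1: stack=$ <S>  input=p w w q $  — expand <S> -> p <H> <N>
step 2: stack=$ <N> <H> p  input=p w w q $  — match p
step 3: stack=$ <N> <H>  input=w w q $  — expand <H> -> w <H>
step 4: stack=$ <N> <H> w  input=w w q $  — match w
step 5: stack=$ <N> <H>  input=w q $  — expand <H> -> w <H>
step 6: stack=$ <N> <H> w  input=w q $  — match w
step 7: stack=$ <N> <H>  input=q $  — expand <H> -> epsilon
step 8: stack=$ <N>  input=q $  — expand <N> -> q <S>
step 9: stack=$ <S> q  input=q $  — match q
step 10: stack=$ <S>  input=$  — expand <S> -> epsilon
Accept reached after 10 steps.

10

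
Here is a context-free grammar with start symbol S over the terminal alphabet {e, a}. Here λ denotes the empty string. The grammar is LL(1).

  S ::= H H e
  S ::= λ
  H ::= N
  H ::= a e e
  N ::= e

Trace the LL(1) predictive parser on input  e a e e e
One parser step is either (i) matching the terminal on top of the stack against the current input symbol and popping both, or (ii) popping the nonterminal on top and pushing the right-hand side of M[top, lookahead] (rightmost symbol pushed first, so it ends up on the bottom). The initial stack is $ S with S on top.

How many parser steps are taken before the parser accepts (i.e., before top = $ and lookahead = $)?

9

     Stack      Input        Action
  1  $ S        e a e e e $  expand S ::= H H e
  2  $ e H H    e a e e e $  expand H ::= N
  3  $ e H N    e a e e e $  expand N ::= e
  4  $ e H e    e a e e e $  match e
  5  $ e H      a e e e $    expand H ::= a e e
  6  $ e e e a  a e e e $    match a
  7  $ e e e    e e e $      match e
  8  $ e e      e e $        match e
  9  $ e        e $          match e
Accept reached after 9 steps.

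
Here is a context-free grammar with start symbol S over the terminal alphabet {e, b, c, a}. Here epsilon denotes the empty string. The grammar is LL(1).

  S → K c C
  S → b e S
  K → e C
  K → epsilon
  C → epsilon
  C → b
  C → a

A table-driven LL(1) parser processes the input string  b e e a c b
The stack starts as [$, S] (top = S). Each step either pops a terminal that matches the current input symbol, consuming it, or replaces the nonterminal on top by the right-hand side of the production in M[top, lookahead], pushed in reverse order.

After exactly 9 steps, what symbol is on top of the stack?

C

     Stack      Input          Action
  1  $ S        b e e a c b $  expand S → b e S
  2  $ S e b    b e e a c b $  match b
  3  $ S e      e e a c b $    match e
  4  $ S        e a c b $      expand S → K c C
  5  $ C c K    e a c b $      expand K → e C
  6  $ C c C e  e a c b $      match e
  7  $ C c C    a c b $        expand C → a
  8  $ C c a    a c b $        match a
  9  $ C c      c b $          match c
Stack after step 9: $ C (top = C).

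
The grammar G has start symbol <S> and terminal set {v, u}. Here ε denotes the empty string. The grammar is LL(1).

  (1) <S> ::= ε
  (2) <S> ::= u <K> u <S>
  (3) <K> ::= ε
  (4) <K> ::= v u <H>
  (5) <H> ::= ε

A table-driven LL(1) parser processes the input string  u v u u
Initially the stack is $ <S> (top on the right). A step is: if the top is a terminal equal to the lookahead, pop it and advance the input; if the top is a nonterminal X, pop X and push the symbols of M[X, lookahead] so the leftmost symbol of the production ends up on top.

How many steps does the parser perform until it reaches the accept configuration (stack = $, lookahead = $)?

step 1: stack=$ <S>  input=u v u u $  — expand <S> ::= u <K> u <S>
step 2: stack=$ <S> u <K> u  input=u v u u $  — match u
step 3: stack=$ <S> u <K>  input=v u u $  — expand <K> ::= v u <H>
step 4: stack=$ <S> u <H> u v  input=v u u $  — match v
step 5: stack=$ <S> u <H> u  input=u u $  — match u
step 6: stack=$ <S> u <H>  input=u $  — expand <H> ::= ε
step 7: stack=$ <S> u  input=u $  — match u
step 8: stack=$ <S>  input=$  — expand <S> ::= ε
Accept reached after 8 steps.

8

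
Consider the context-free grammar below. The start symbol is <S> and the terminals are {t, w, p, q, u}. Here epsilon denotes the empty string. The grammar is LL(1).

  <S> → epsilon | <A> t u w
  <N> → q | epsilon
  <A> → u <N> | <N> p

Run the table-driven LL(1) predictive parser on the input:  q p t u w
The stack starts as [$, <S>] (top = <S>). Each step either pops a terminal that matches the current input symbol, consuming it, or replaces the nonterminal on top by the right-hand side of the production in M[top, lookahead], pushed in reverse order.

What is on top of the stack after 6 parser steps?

u

     Stack          Input        Action
  1  $ <S>          q p t u w $  expand <S> → <A> t u w
  2  $ w u t <A>    q p t u w $  expand <A> → <N> p
  3  $ w u t p <N>  q p t u w $  expand <N> → q
  4  $ w u t p q    q p t u w $  match q
  5  $ w u t p      p t u w $    match p
  6  $ w u t        t u w $      match t
Stack after step 6: $ w u (top = u).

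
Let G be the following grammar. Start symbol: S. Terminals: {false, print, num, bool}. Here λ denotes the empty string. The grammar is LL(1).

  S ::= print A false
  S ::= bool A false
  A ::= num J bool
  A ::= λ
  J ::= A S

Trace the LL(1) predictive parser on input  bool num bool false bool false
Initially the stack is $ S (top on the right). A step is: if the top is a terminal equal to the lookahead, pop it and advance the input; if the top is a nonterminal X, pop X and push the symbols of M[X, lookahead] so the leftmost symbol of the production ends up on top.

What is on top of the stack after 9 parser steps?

step 1: stack=$ S  input=bool num bool false bool false $  — expand S ::= bool A false
step 2: stack=$ false A bool  input=bool num bool false bool false $  — match bool
step 3: stack=$ false A  input=num bool false bool false $  — expand A ::= num J bool
step 4: stack=$ false bool J num  input=num bool false bool false $  — match num
step 5: stack=$ false bool J  input=bool false bool false $  — expand J ::= A S
step 6: stack=$ false bool S A  input=bool false bool false $  — expand A ::= λ
step 7: stack=$ false bool S  input=bool false bool false $  — expand S ::= bool A false
step 8: stack=$ false bool false A bool  input=bool false bool false $  — match bool
step 9: stack=$ false bool false A  input=false bool false $  — expand A ::= λ
Stack after step 9: $ false bool false (top = false).

false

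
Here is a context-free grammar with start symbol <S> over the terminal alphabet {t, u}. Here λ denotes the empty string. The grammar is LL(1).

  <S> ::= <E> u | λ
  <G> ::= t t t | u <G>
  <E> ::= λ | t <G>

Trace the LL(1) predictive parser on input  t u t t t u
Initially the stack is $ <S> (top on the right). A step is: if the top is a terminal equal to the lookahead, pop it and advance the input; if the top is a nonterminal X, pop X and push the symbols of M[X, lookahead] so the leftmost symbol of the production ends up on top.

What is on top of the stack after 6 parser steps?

step 1: stack=$ <S>  input=t u t t t u $  — expand <S> ::= <E> u
step 2: stack=$ u <E>  input=t u t t t u $  — expand <E> ::= t <G>
step 3: stack=$ u <G> t  input=t u t t t u $  — match t
step 4: stack=$ u <G>  input=u t t t u $  — expand <G> ::= u <G>
step 5: stack=$ u <G> u  input=u t t t u $  — match u
step 6: stack=$ u <G>  input=t t t u $  — expand <G> ::= t t t
Stack after step 6: $ u t t t (top = t).

t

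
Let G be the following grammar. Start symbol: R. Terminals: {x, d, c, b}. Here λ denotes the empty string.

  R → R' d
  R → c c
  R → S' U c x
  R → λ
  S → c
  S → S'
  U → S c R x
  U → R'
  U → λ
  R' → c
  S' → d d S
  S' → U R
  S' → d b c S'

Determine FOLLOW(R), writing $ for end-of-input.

FIRST(R'): from R'→c we get {c}. So FIRST(R') = {c}.
FIRST(R): from R→R' d we get {c}; from R→c c we get {c}; from R→S' U c x we get {c, d}; from R→λ we get {λ}. So FIRST(R) = {λ, c, d}.
FIRST(S): from S→c we get {c}; from S→S' we get {λ, c, d}. So FIRST(S) = {λ, c, d}.
FIRST(U): from U→S c R x we get {c, d}; from U→R' we get {c}; from U→λ we get {λ}. So FIRST(U) = {λ, c, d}.
FIRST(S'): from S'→d d S we get {d}; from S'→U R we get {λ, c, d}; from S'→d b c S' we get {d}. So FIRST(S') = {λ, c, d}.
FOLLOW(R) includes $ since R is the start symbol.
FOLLOW(R): in U→S c R x, R is followed by x with FIRST {x}; in S'→U R, the suffix after R is empty, so FOLLOW(R) ⊇ FOLLOW(S') = {c, d}. Thus FOLLOW(R) = {$, c, d, x}.
FOLLOW(S): in U→S c R x, S is followed by c R x with FIRST {c}; in S'→d d S, the suffix after S is empty, so FOLLOW(S) ⊇ FOLLOW(S') = {c, d}. Thus FOLLOW(S) = {c, d}.
FOLLOW(S'): in R→S' U c x, S' is followed by U c x with FIRST {c, d}; in S→S', the suffix after S' is empty, so FOLLOW(S') ⊇ FOLLOW(S) = {c, d}; in S'→d b c S', the suffix after S' is empty (adds nothing new). Thus FOLLOW(S') = {c, d}.
FOLLOW(U): in R→S' U c x, U is followed by c x with FIRST {c}; in S'→U R, U is followed by R with FIRST {λ, c, d}; in S'→U R, the suffix after U is nullable, so FOLLOW(U) ⊇ FOLLOW(S') = {c, d}. Thus FOLLOW(U) = {c, d}.
FOLLOW(R'): in R→R' d, R' is followed by d with FIRST {d}; in U→R', the suffix after R' is empty, so FOLLOW(R') ⊇ FOLLOW(U) = {c, d}. Thus FOLLOW(R') = {c, d}.

{$, c, d, x}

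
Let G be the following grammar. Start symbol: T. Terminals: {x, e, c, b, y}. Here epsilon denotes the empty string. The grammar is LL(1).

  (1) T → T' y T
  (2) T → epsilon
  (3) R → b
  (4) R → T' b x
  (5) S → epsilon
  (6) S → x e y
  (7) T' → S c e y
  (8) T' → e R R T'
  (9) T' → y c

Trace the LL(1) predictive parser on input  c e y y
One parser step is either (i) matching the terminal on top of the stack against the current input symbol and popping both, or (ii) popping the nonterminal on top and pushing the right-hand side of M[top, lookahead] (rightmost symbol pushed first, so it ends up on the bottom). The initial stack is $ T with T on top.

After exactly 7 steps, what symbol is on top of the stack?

T

     Stack          Input      Action
  1  $ T            c e y y $  expand T → T' y T
  2  $ T y T'       c e y y $  expand T' → S c e y
  3  $ T y y e c S  c e y y $  expand S → epsilon
  4  $ T y y e c    c e y y $  match c
  5  $ T y y e      e y y $    match e
  6  $ T y y        y y $      match y
  7  $ T y          y $        match y
Stack after step 7: $ T (top = T).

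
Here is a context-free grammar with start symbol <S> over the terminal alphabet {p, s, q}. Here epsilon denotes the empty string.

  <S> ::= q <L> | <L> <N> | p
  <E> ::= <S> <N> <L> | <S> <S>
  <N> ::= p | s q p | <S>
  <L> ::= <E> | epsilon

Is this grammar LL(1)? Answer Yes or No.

FIRST(<S>) = {p, q, s}
FIRST(<E>) = {p, q, s}
FIRST(<N>) = {p, q, s}
FIRST(<L>) = {epsilon, p, q, s}
FOLLOW(<S>) = {$, p, q, s}
FOLLOW(<E>) = {$, p, q, s}
FOLLOW(<N>) = {$, p, q, s}
FOLLOW(<L>) = {$, p, q, s}
Cell M[<E>, p] receives both <E> ::= <S> <N> <L> and <E> ::= <S> <S> — the grammar is not LL(1).

No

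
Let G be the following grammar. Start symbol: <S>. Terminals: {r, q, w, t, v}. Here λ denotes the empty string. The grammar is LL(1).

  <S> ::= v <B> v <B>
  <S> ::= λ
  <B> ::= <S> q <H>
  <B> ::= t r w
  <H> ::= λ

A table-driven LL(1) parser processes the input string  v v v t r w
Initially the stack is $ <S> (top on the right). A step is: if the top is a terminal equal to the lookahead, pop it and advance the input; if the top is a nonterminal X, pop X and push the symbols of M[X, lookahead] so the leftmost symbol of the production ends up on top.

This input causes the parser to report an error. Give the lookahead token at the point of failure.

$

      Stack                                  Input          Action
   1  $ <S>                                  v v v t r w $  expand <S> ::= v <B> v <B>
   2  $ <B> v <B> v                          v v v t r w $  match v
   3  $ <B> v <B>                            v v t r w $    expand <B> ::= <S> q <H>
   4  $ <B> v <H> q <S>                      v v t r w $    expand <S> ::= v <B> v <B>
   5  $ <B> v <H> q <B> v <B> v              v v t r w $    match v
   6  $ <B> v <H> q <B> v <B>                v t r w $      expand <B> ::= <S> q <H>
   7  $ <B> v <H> q <B> v <H> q <S>          v t r w $      expand <S> ::= v <B> v <B>
   8  $ <B> v <H> q <B> v <H> q <B> v <B> v  v t r w $      match v
   9  $ <B> v <H> q <B> v <H> q <B> v <B>    t r w $        expand <B> ::= t r w
  10  $ <B> v <H> q <B> v <H> q <B> v w r t  t r w $        match t
  11  $ <B> v <H> q <B> v <H> q <B> v w r    r w $          match r
  12  $ <B> v <H> q <B> v <H> q <B> v w      w $            match w
  13  $ <B> v <H> q <B> v <H> q <B> v        $              error: top is terminal v but lookahead is $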